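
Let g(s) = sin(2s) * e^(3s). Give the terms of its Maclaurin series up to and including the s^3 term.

Expand each factor separately, then convolve coefficients.
[s^0] = 0;  [s^1] = 2;  [s^2] = 6;  [s^3] = 23/3.

23*s^3/3 + 6*s^2 + 2*s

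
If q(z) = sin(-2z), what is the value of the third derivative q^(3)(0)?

8

Compute the successive derivatives at the expansion point and divide by k!.
The coefficient of z^3 in the expansion is 4/3, so q′′′(0) = 3! * (4/3) = 8.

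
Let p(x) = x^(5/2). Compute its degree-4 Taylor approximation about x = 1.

[(x - 1)^0] = 1;  [(x - 1)^1] = 5/2;  [(x - 1)^2] = 15/8;  [(x - 1)^3] = 5/16;  [(x - 1)^4] = -5/128.

-5*(x - 1)^4/128 + 5*(x - 1)^3/16 + 15*(x - 1)^2/8 + 5*(x - 1)/2 + 1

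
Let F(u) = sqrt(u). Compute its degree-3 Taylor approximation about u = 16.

(u - 16)^3/16384 - (u - 16)^2/512 + (u - 16)/8 + 4

Compute the successive derivatives at the expansion point and divide by k!.
F(16) = 4
F′(16) = 1/8
F′′(16) = -1/256
F′′′(16) = 3/8192
Then c_k = F^(k)(16)/k! gives each Taylor coefficient.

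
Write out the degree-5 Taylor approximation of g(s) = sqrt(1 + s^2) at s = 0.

g(0) = 1
g′(0) = 0
g′′(0) = 1
g′′′(0) = 0
g^(4)(0) = -3
g^(5)(0) = 0
Then c_k = g^(k)(0)/k! gives each Taylor coefficient.

-s^4/8 + s^2/2 + 1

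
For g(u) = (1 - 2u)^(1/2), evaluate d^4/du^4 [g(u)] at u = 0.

Use the known series and substitute for the argument.
From the series, [u^4] g = -5/8; multiply by 4! = 24 to get -15.

-15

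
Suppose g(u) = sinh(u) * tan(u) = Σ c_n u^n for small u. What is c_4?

1/2

Take the Cauchy product of the two expansions.
[u^0] = 0;  [u^1] = 0;  [u^2] = 1;  [u^3] = 0;  [u^4] = 1/2.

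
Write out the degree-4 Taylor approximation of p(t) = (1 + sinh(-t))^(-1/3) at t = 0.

53*t^4/243 + 37*t^3/162 + 2*t^2/9 + t/3 + 1

Let u equal the inner series; expand the outer function in u and truncate.
p(0) = 1
p′(0) = 1/3
p′′(0) = 4/9
p′′′(0) = 37/27
p^(4)(0) = 424/81
Dividing each by k! gives the coefficients c_0, ..., c_4.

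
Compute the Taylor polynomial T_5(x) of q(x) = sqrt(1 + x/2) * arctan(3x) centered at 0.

Multiply the two series term by term and collect like powers.
[x^0] = 0;  [x^1] = 3;  [x^2] = 3/4;  [x^3] = -291/32;  [x^4] = -285/128;  [x^5] = 500469/10240.

500469*x^5/10240 - 285*x^4/128 - 291*x^3/32 + 3*x^2/4 + 3*x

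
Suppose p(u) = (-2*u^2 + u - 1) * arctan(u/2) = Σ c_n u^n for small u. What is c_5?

37/480

Shift and add copies of the series according to the polynomial's terms.
p(0) = 0
p′(0) = -1/2
p′′(0) = 1
p′′′(0) = -23/4
p^(4)(0) = -1
p^(5)(0) = 37/4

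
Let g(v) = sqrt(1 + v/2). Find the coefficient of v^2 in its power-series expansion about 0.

-1/32

g(0) = 1
g′(0) = 1/4
g′′(0) = -1/16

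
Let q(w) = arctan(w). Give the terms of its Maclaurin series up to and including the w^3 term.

-w^3/3 + w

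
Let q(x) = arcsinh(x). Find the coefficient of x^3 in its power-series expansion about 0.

-1/6

Compute the successive derivatives at the expansion point and divide by k!.
[x^0] = 0;  [x^1] = 1;  [x^2] = 0;  [x^3] = -1/6.
So c_3 = q′′′(0)/3! = -1/6.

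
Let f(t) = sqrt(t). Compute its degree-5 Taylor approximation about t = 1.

7*(t - 1)^5/256 - 5*(t - 1)^4/128 + (t - 1)^3/16 - (t - 1)^2/8 + (t - 1)/2 + 1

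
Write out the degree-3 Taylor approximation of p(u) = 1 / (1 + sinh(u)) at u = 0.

-7*u^3/6 + u^2 - u + 1

Use the geometric series for the reciprocal, then substitute.
p(0) = 1
p′(0) = -1
p′′(0) = 2
p′′′(0) = -7
Dividing each by k! gives the coefficients c_0, ..., c_3.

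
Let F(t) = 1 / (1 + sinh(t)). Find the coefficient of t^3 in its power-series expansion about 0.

Write 1/(1+u) = 1 - u + u^2 - u^3 + ... and substitute the series for u.
F(0) = 1
F′(0) = -1
F′′(0) = 2
F′′′(0) = -7
Dividing each by k! gives the coefficients c_0, ..., c_3.

-7/6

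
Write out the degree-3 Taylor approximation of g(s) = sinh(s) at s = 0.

g(0) = 0
g′(0) = 1
g′′(0) = 0
g′′′(0) = 1

s^3/6 + s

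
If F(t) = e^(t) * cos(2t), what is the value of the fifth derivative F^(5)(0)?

Multiply the two series term by term and collect like powers.
From the series, [t^5] F = 41/120; multiply by 5! = 120 to get 41.

41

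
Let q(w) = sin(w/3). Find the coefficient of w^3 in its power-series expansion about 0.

-1/162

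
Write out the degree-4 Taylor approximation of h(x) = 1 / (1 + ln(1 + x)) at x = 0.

Use the geometric series for the reciprocal, then substitute.

11*x^4/3 - 7*x^3/3 + 3*x^2/2 - x + 1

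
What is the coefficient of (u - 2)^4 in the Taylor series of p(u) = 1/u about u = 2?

Apply the Taylor formula c_k = f^(k)(a)/k!.
p(2) = 1/2
p′(2) = -1/4
p′′(2) = 1/4
p′′′(2) = -3/8
p^(4)(2) = 3/4
So c_4 = p^(4)(2)/4! = 1/32.

1/32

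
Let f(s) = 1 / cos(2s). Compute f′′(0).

4

Invert the denominator's series and multiply.
The coefficient of s^2 in the expansion is 2, so f′′(0) = 2! * (2) = 4.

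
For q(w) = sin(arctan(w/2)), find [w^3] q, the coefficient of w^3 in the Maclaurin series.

-1/16

Plug the Maclaurin series of the inner function into that of the outer and collect terms.
[w^0] = 0;  [w^1] = 1/2;  [w^2] = 0;  [w^3] = -1/16.
So c_3 = q′′′(0)/3! = -1/16.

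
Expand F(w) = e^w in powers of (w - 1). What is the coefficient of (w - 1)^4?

e/24

Differentiate repeatedly and evaluate at the center.
F(1) = e
F′(1) = e
F′′(1) = e
F′′′(1) = e
F^(4)(1) = e
So c_4 = F^(4)(1)/4! = e/24.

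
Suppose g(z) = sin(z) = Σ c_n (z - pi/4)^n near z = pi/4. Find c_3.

Compute the successive derivatives at the expansion point and divide by k!.
[(z - pi/4)^0] = sqrt(2)/2;  [(z - pi/4)^1] = sqrt(2)/2;  [(z - pi/4)^2] = -sqrt(2)/4;  [(z - pi/4)^3] = -sqrt(2)/12.
So c_3 = g′′′(pi/4)/3! = -sqrt(2)/12.

-sqrt(2)/12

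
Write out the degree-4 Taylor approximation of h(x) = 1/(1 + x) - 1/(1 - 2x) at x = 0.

-15*x^4 - 9*x^3 - 3*x^2 - 3*x

Add the two expansions coefficient-wise.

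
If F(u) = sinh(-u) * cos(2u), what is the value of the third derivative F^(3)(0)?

11

Expand each factor separately, then convolve coefficients.
The coefficient of u^3 in the expansion is 11/6, so F′′′(0) = 3! * (11/6) = 11.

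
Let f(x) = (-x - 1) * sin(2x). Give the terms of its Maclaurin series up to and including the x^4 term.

Multiply each power in the prefactor through the base expansion.
[x^0] = 0;  [x^1] = -2;  [x^2] = -2;  [x^3] = 4/3;  [x^4] = 4/3.

4*x^4/3 + 4*x^3/3 - 2*x^2 - 2*x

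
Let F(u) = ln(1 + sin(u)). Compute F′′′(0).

Substitute the inner expansion into the outer series and collect powers.
From the series, [u^3] F = 1/6; multiply by 3! = 6 to get 1.

1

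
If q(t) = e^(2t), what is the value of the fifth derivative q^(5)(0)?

The coefficient of t^5 in the expansion is 4/15, so q^(5)(0) = 5! * (4/15) = 32.

32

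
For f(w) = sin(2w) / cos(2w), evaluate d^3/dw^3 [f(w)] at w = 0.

Invert the denominator's series and multiply.
From the series, [w^3] f = 8/3; multiply by 3! = 6 to get 16.

16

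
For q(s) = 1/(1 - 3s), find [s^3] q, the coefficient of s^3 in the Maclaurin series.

Compute the successive derivatives at the expansion point and divide by k!.

27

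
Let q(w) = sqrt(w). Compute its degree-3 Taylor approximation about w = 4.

Compute the successive derivatives at the expansion point and divide by k!.
[(w - 4)^0] = 2;  [(w - 4)^1] = 1/4;  [(w - 4)^2] = -1/64;  [(w - 4)^3] = 1/512.

(w - 4)^3/512 - (w - 4)^2/64 + (w - 4)/4 + 2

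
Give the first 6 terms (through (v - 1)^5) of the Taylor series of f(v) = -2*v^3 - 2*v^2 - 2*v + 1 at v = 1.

-2*(v - 1)^3 - 8*(v - 1)^2 - 12*(v - 1) - 5

f(1) = -5
f′(1) = -12
f′′(1) = -16
f′′′(1) = -12
f^(4)(1) = 0
f^(5)(1) = 0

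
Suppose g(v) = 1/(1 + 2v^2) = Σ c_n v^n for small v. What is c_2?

-2

Differentiate repeatedly and evaluate at the center.
g(0) = 1
g′(0) = 0
g′′(0) = -4
So c_2 = g′′(0)/2! = -2.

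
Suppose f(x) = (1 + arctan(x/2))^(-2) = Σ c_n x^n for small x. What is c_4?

3/16

Compose series: expand the inner function first, then feed it into the outer expansion.
f(0) = 1
f′(0) = -1
f′′(0) = 3/2
f′′′(0) = -5/2
f^(4)(0) = 9/2
Dividing each by k! gives the coefficients c_0, ..., c_4.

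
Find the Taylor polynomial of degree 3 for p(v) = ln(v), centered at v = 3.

(v - 3)^3/81 - (v - 3)^2/18 + (v - 3)/3 + ln(3)

Use the known series and substitute for the argument.
p(3) = ln(3)
p′(3) = 1/3
p′′(3) = -1/9
p′′′(3) = 2/27
Dividing each by k! gives the coefficients c_0, ..., c_3.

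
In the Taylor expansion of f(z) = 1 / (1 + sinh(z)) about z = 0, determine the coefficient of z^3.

Write 1/(1+u) = 1 - u + u^2 - u^3 + ... and substitute the series for u.
f(0) = 1
f′(0) = -1
f′′(0) = 2
f′′′(0) = -7
So c_3 = f′′′(0)/3! = -7/6.

-7/6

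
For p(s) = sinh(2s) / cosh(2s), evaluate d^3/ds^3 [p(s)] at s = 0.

Write the quotient as an unknown series and match coefficients against numerator = denominator · series.
The coefficient of s^3 in the expansion is -8/3, so p′′′(0) = 3! * (-8/3) = -16.

-16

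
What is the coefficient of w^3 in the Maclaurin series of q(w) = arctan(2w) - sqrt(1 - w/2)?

-1021/384

Combine the two series term by term.
So c_3 = q′′′(0)/3! = -1021/384.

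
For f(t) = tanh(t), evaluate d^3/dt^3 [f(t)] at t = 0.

Compute the successive derivatives at the expansion point and divide by k!.
From the series, [t^3] f = -1/3; multiply by 3! = 6 to get -2.

-2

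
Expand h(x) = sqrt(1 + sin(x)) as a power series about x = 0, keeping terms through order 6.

-x^6/46080 + x^5/3840 + x^4/384 - x^3/48 - x^2/8 + x/2 + 1

Compose series: expand the inner function first, then feed it into the outer expansion.
h(0) = 1
h′(0) = 1/2
h′′(0) = -1/4
h′′′(0) = -1/8
h^(4)(0) = 1/16
h^(5)(0) = 1/32
h^(6)(0) = -1/64
The Taylor polynomial is Σ h^(k)(0)/k! · x^k.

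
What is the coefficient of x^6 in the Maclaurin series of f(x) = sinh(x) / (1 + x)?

-47/40

Write out both Maclaurin series and multiply, keeping only the needed powers.
f(0) = 0
f′(0) = 1
f′′(0) = -2
f′′′(0) = 7
f^(4)(0) = -28
f^(5)(0) = 141
f^(6)(0) = -846
So c_6 = f^(6)(0)/6! = -47/40.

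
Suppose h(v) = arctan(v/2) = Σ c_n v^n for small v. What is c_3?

-1/24

h(0) = 0
h′(0) = 1/2
h′′(0) = 0
h′′′(0) = -1/4
So c_3 = h′′′(0)/3! = -1/24.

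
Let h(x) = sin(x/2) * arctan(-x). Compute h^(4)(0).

Take the Cauchy product of the two expansions.
The coefficient of x^4 in the expansion is 3/16, so h^(4)(0) = 4! * (3/16) = 9/2.

9/2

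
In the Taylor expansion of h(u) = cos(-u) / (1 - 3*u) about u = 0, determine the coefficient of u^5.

1837/8

Use 1/(1 - r) = Σ r^k on the denominator, then take the Cauchy product.
h(0) = 1
h′(0) = 3
h′′(0) = 17
h′′′(0) = 153
h^(4)(0) = 1837
h^(5)(0) = 27555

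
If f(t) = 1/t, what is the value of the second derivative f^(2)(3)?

From the series, [(t - 3)^2] f = 1/27; multiply by 2! = 2 to get 2/27.

2/27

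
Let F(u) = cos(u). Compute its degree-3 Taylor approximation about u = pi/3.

Differentiate repeatedly and evaluate at the center.
F(pi/3) = 1/2
F′(pi/3) = -sqrt(3)/2
F′′(pi/3) = -1/2
F′′′(pi/3) = sqrt(3)/2

sqrt(3)*(u - pi/3)^3/12 - (u - pi/3)^2/4 - sqrt(3)*(u - pi/3)/2 + 1/2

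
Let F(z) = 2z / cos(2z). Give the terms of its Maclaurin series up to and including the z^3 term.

Write the quotient as an unknown series and match coefficients against numerator = denominator · series.

4*z^3 + 2*z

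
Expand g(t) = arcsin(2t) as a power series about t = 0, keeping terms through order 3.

4*t^3/3 + 2*t

Differentiate repeatedly and evaluate at the center.
g(0) = 0
g′(0) = 2
g′′(0) = 0
g′′′(0) = 8
Then c_k = g^(k)(0)/k! gives each Taylor coefficient.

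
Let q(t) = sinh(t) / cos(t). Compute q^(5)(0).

Divide the numerator series by the denominator series (power-series long division).
From the series, [t^5] q = 3/10; multiply by 5! = 120 to get 36.

36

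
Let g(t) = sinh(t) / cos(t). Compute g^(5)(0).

36

Invert the denominator's series and multiply.
The coefficient of t^5 in the expansion is 3/10, so g^(5)(0) = 5! * (3/10) = 36.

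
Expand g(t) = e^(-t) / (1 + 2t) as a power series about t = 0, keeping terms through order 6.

75973*t^6/720 - 6331*t^5/120 + 211*t^4/8 - 79*t^3/6 + 13*t^2/2 - 3*t + 1

Take the Cauchy product of the two expansions.
[t^0] = 1;  [t^1] = -3;  [t^2] = 13/2;  [t^3] = -79/6;  [t^4] = 211/8;  [t^5] = -6331/120;  [t^6] = 75973/720.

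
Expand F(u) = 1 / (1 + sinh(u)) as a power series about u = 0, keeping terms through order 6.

77*u^6/45 - 181*u^5/120 + 4*u^4/3 - 7*u^3/6 + u^2 - u + 1

Use the geometric series for the reciprocal, then substitute.
[u^0] = 1;  [u^1] = -1;  [u^2] = 1;  [u^3] = -7/6;  [u^4] = 4/3;  [u^5] = -181/120;  [u^6] = 77/45.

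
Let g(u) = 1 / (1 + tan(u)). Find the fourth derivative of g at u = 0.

Expand as Σ (-1)^k u^k with u equal to the inner function's series.
The coefficient of u^4 in the expansion is 5/3, so g^(4)(0) = 4! * (5/3) = 40.

40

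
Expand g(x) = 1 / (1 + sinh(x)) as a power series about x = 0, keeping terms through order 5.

Use the geometric series for the reciprocal, then substitute.
g(0) = 1
g′(0) = -1
g′′(0) = 2
g′′′(0) = -7
g^(4)(0) = 32
g^(5)(0) = -181
The Taylor polynomial is Σ g^(k)(0)/k! · x^k.

-181*x^5/120 + 4*x^4/3 - 7*x^3/6 + x^2 - x + 1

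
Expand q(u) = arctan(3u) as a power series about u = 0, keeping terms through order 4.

-9*u^3 + 3*u

Differentiate repeatedly and evaluate at the center.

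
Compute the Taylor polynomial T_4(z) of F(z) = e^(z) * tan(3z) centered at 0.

Write out both Maclaurin series and multiply, keeping only the needed powers.
F(0) = 0
F′(0) = 3
F′′(0) = 6
F′′′(0) = 63
F^(4)(0) = 228
Then c_k = F^(k)(0)/k! gives each Taylor coefficient.

19*z^4/2 + 21*z^3/2 + 3*z^2 + 3*z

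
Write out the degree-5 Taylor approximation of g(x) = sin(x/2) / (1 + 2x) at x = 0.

30401*x^5/3840 - 95*x^4/24 + 95*x^3/48 - x^2 + x/2

Expand each factor separately, then convolve coefficients.
g(0) = 0
g′(0) = 1/2
g′′(0) = -2
g′′′(0) = 95/8
g^(4)(0) = -95
g^(5)(0) = 30401/32
Dividing each by k! gives the coefficients c_0, ..., c_5.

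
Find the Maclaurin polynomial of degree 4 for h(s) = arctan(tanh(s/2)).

-s^3/12 + s/2

Compose series: expand the inner function first, then feed it into the outer expansion.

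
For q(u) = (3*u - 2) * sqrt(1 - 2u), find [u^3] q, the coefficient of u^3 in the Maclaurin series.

-1/2

Shift and add copies of the series according to the polynomial's terms.
q(0) = -2
q′(0) = 5
q′′(0) = -4
q′′′(0) = -3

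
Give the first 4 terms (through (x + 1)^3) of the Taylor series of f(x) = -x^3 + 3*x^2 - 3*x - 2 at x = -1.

-(x + 1)^3 + 6*(x + 1)^2 - 12*(x + 1) + 5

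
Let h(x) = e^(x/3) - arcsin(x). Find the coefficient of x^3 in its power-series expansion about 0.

Add the two expansions coefficient-wise.
h(0) = 1
h′(0) = -2/3
h′′(0) = 1/9
h′′′(0) = -26/27

-13/81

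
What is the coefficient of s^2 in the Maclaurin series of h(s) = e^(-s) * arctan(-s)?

Take the Cauchy product of the two expansions.
[s^0] = 0;  [s^1] = -1;  [s^2] = 1.
So c_2 = h′′(0)/2! = 1.

1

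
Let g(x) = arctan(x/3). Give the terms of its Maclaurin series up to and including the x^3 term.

-x^3/81 + x/3

Differentiate repeatedly and evaluate at the center.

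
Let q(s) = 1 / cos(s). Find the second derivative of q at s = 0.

1

Write the quotient as an unknown series and match coefficients against numerator = denominator · series.
The coefficient of s^2 in the expansion is 1/2, so q′′(0) = 2! * (1/2) = 1.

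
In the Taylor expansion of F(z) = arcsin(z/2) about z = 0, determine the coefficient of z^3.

1/48

F(0) = 0
F′(0) = 1/2
F′′(0) = 0
F′′′(0) = 1/8
Dividing each by k! gives the coefficients c_0, ..., c_3.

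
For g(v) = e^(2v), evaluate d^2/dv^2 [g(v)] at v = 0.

Differentiate repeatedly and evaluate at the center.
The coefficient of v^2 in the expansion is 2, so g′′(0) = 2! * (2) = 4.

4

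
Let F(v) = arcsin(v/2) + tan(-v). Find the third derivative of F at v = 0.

Expand each term separately and add.
The coefficient of v^3 in the expansion is -5/16, so F′′′(0) = 3! * (-5/16) = -15/8.

-15/8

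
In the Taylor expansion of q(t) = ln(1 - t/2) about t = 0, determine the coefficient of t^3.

-1/24

Compute the successive derivatives at the expansion point and divide by k!.
q(0) = 0
q′(0) = -1/2
q′′(0) = -1/4
q′′′(0) = -1/4
So c_3 = q′′′(0)/3! = -1/24.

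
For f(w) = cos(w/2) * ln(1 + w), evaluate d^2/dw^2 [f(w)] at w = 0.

Take the Cauchy product of the two expansions.
The coefficient of w^2 in the expansion is -1/2, so f′′(0) = 2! * (-1/2) = -1.

-1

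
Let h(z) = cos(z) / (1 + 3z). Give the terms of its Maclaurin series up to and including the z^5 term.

Write out both Maclaurin series and multiply, keeping only the needed powers.
h(0) = 1
h′(0) = -3
h′′(0) = 17
h′′′(0) = -153
h^(4)(0) = 1837
h^(5)(0) = -27555

-1837*z^5/8 + 1837*z^4/24 - 51*z^3/2 + 17*z^2/2 - 3*z + 1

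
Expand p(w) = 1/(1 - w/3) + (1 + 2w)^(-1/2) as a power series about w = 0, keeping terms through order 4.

Expand each term separately and add.
p(0) = 2
p′(0) = -2/3
p′′(0) = 29/9
p′′′(0) = -133/9
p^(4)(0) = 2843/27

2843*w^4/648 - 133*w^3/54 + 29*w^2/18 - 2*w/3 + 2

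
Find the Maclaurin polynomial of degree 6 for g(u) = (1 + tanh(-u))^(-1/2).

Substitute the inner expansion into the outer series and collect powers.
[u^0] = 1;  [u^1] = 1/2;  [u^2] = 3/8;  [u^3] = 7/48;  [u^4] = 3/128;  [u^5] = 1/3840;  [u^6] = 41/15360.

41*u^6/15360 + u^5/3840 + 3*u^4/128 + 7*u^3/48 + 3*u^2/8 + u/2 + 1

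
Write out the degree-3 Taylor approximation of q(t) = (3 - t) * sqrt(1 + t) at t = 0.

5*t^3/16 - 7*t^2/8 + t/2 + 3

Shift and add copies of the series according to the polynomial's terms.
[t^0] = 3;  [t^1] = 1/2;  [t^2] = -7/8;  [t^3] = 5/16.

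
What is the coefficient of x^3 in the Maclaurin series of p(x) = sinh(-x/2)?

-1/48

Use the known series and substitute for the argument.
[x^0] = 0;  [x^1] = -1/2;  [x^2] = 0;  [x^3] = -1/48.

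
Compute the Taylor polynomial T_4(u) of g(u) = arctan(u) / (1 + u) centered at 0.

Expand each factor separately, then convolve coefficients.

-2*u^4/3 + 2*u^3/3 - u^2 + u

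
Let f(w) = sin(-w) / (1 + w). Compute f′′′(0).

-5

Take the Cauchy product of the two expansions.
From the series, [w^3] f = -5/6; multiply by 3! = 6 to get -5.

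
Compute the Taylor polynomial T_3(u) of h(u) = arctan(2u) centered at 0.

Apply the Taylor formula c_k = f^(k)(a)/k!.
h(0) = 0
h′(0) = 2
h′′(0) = 0
h′′′(0) = -16

-8*u^3/3 + 2*u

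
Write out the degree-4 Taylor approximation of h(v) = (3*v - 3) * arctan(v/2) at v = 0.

Distribute the polynomial across the series and collect like powers.
h(0) = 0
h′(0) = -3/2
h′′(0) = 3
h′′′(0) = 3/4
h^(4)(0) = -3

-v^4/8 + v^3/8 + 3*v^2/2 - 3*v/2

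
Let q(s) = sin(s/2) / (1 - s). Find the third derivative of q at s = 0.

Expand each factor separately, then convolve coefficients.
The coefficient of s^3 in the expansion is 23/48, so q′′′(0) = 3! * (23/48) = 23/8.

23/8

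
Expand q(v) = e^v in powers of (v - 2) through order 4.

Use the known series and substitute for the argument.
q(2) = e^(2)
q′(2) = e^(2)
q′′(2) = e^(2)
q′′′(2) = e^(2)
q^(4)(2) = e^(2)
The Taylor polynomial is Σ q^(k)(2)/k! · (v - 2)^k.

(v - 2)^4*e^(2)/24 + (v - 2)^3*e^(2)/6 + (v - 2)^2*e^(2)/2 + (v - 2)*e^(2) + e^(2)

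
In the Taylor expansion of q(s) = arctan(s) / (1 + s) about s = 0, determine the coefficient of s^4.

-2/3

Multiply the two series term by term and collect like powers.
q(0) = 0
q′(0) = 1
q′′(0) = -2
q′′′(0) = 4
q^(4)(0) = -16
The Taylor polynomial is Σ q^(k)(0)/k! · s^k.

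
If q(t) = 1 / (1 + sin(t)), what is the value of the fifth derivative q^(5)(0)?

-61

Expand as Σ (-1)^k u^k with u equal to the inner function's series.
From the series, [t^5] q = -61/120; multiply by 5! = 120 to get -61.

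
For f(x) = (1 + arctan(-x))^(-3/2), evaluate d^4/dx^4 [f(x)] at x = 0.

465/16

Substitute the inner expansion into the outer series and collect powers.
From the series, [x^4] f = 155/128; multiply by 4! = 24 to get 465/16.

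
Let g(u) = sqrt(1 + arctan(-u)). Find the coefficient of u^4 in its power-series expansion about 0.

17/384

Plug the Maclaurin series of the inner function into that of the outer and collect terms.
g(0) = 1
g′(0) = -1/2
g′′(0) = -1/4
g′′′(0) = 5/8
g^(4)(0) = 17/16
So c_4 = g^(4)(0)/4! = 17/384.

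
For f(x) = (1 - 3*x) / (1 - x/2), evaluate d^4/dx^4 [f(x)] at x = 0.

Distribute the polynomial across the series and collect like powers.
The coefficient of x^4 in the expansion is -5/16, so f^(4)(0) = 4! * (-5/16) = -15/2.

-15/2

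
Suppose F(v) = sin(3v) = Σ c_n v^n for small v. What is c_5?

Use the known series and substitute for the argument.

81/40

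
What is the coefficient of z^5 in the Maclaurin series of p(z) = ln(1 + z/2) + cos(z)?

1/160

Expand each term separately and add.
p(0) = 1
p′(0) = 1/2
p′′(0) = -5/4
p′′′(0) = 1/4
p^(4)(0) = 5/8
p^(5)(0) = 3/4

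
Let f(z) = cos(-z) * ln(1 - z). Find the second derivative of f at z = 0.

-1

Take the Cauchy product of the two expansions.
From the series, [z^2] f = -1/2; multiply by 2! = 2 to get -1.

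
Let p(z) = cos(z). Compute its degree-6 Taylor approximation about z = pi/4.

p(pi/4) = sqrt(2)/2
p′(pi/4) = -sqrt(2)/2
p′′(pi/4) = -sqrt(2)/2
p′′′(pi/4) = sqrt(2)/2
p^(4)(pi/4) = sqrt(2)/2
p^(5)(pi/4) = -sqrt(2)/2
p^(6)(pi/4) = -sqrt(2)/2
The Taylor polynomial is Σ p^(k)(pi/4)/k! · (z - pi/4)^k.

-sqrt(2)*(z - pi/4)^6/1440 - sqrt(2)*(z - pi/4)^5/240 + sqrt(2)*(z - pi/4)^4/48 + sqrt(2)*(z - pi/4)^3/12 - sqrt(2)*(z - pi/4)^2/4 - sqrt(2)*(z - pi/4)/2 + sqrt(2)/2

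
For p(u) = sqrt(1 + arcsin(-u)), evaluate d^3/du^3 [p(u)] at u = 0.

Substitute the inner expansion into the outer series and collect powers.
The coefficient of u^3 in the expansion is -7/48, so p′′′(0) = 3! * (-7/48) = -7/8.

-7/8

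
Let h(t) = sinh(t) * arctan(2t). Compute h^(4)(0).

Multiply the two series term by term and collect like powers.
From the series, [t^4] h = -7/3; multiply by 4! = 24 to get -56.

-56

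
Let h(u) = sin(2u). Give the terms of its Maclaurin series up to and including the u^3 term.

-4*u^3/3 + 2*u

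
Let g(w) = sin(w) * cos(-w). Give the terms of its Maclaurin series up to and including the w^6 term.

Write out both Maclaurin series and multiply, keeping only the needed powers.

2*w^5/15 - 2*w^3/3 + w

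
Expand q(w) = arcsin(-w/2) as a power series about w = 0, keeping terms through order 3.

Differentiate repeatedly and evaluate at the center.

-w^3/48 - w/2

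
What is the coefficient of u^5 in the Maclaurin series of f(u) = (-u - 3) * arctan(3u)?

Multiply each power in the prefactor through the base expansion.
[u^0] = 0;  [u^1] = -9;  [u^2] = -3;  [u^3] = 27;  [u^4] = 9;  [u^5] = -729/5.

-729/5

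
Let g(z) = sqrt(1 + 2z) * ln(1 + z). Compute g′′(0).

1

Take the Cauchy product of the two expansions.
The coefficient of z^2 in the expansion is 1/2, so g′′(0) = 2! * (1/2) = 1.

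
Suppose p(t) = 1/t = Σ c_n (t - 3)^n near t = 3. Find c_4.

Differentiate repeatedly and evaluate at the center.
p(3) = 1/3
p′(3) = -1/9
p′′(3) = 2/27
p′′′(3) = -2/27
p^(4)(3) = 8/81
Then c_k = p^(k)(3)/k! gives each Taylor coefficient.

1/243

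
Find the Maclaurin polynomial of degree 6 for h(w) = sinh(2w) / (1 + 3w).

Write out both Maclaurin series and multiply, keeping only the needed powers.

-2614*w^6/5 + 2614*w^5/15 - 58*w^4 + 58*w^3/3 - 6*w^2 + 2*w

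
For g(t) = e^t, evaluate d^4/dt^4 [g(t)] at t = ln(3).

3

The coefficient of (t - ln(3))^4 in the expansion is 1/8, so g^(4)(ln(3)) = 4! * (1/8) = 3.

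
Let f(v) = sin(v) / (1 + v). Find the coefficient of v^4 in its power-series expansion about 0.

-5/6

Multiply the two series term by term and collect like powers.
f(0) = 0
f′(0) = 1
f′′(0) = -2
f′′′(0) = 5
f^(4)(0) = -20
Then c_k = f^(k)(0)/k! gives each Taylor coefficient.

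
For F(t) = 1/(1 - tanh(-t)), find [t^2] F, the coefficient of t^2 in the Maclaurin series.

Plug the Maclaurin series of the inner function into that of the outer and collect terms.
F(0) = 1
F′(0) = -1
F′′(0) = 2
So c_2 = F′′(0)/2! = 1.

1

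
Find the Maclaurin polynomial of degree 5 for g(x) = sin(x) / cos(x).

2*x^5/15 + x^3/3 + x

Write the quotient as an unknown series and match coefficients against numerator = denominator · series.
g(0) = 0
g′(0) = 1
g′′(0) = 0
g′′′(0) = 2
g^(4)(0) = 0
g^(5)(0) = 16
Dividing each by k! gives the coefficients c_0, ..., c_5.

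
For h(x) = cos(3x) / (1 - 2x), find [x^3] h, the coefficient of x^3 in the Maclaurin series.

-1

Take the Cauchy product of the two expansions.
So c_3 = h′′′(0)/3! = -1.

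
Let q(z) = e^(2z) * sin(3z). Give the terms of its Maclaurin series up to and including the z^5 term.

-199*z^5/40 - 5*z^4 + 3*z^3/2 + 6*z^2 + 3*z

Multiply the two series term by term and collect like powers.
[z^0] = 0;  [z^1] = 3;  [z^2] = 6;  [z^3] = 3/2;  [z^4] = -5;  [z^5] = -199/40.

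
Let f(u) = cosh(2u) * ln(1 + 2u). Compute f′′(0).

Multiply the two series term by term and collect like powers.
The coefficient of u^2 in the expansion is -2, so f′′(0) = 2! * (-2) = -4.

-4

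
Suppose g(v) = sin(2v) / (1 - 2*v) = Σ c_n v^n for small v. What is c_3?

20/3

Multiply the numerator's expansion by the denominator's geometric series.
g(0) = 0
g′(0) = 2
g′′(0) = 8
g′′′(0) = 40
So c_3 = g′′′(0)/3! = 20/3.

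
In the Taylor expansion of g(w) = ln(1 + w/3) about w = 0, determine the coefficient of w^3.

c_3 = g′′′(0)/3! = 1/81.

1/81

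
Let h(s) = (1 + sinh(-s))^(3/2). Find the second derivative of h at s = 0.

3/4

Let u equal the inner series; expand the outer function in u and truncate.
The coefficient of s^2 in the expansion is 3/8, so h′′(0) = 2! * (3/8) = 3/4.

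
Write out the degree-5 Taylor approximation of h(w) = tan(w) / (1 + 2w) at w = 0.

262*w^5/15 - 26*w^4/3 + 13*w^3/3 - 2*w^2 + w

Multiply the two series term by term and collect like powers.
h(0) = 0
h′(0) = 1
h′′(0) = -4
h′′′(0) = 26
h^(4)(0) = -208
h^(5)(0) = 2096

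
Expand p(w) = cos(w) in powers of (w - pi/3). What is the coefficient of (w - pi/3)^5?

-sqrt(3)/240

Use the known series and substitute for the argument.
p(pi/3) = 1/2
p′(pi/3) = -sqrt(3)/2
p′′(pi/3) = -1/2
p′′′(pi/3) = sqrt(3)/2
p^(4)(pi/3) = 1/2
p^(5)(pi/3) = -sqrt(3)/2
Then c_k = p^(k)(pi/3)/k! gives each Taylor coefficient.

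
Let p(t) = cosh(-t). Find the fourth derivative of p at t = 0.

From the series, [t^4] p = 1/24; multiply by 4! = 24 to get 1.

1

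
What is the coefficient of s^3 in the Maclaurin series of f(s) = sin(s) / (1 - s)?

Multiply the numerator's expansion by the denominator's geometric series.

5/6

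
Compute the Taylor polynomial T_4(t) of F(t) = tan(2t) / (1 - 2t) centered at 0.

64*t^4/3 + 32*t^3/3 + 4*t^2 + 2*t

Multiply the two series term by term and collect like powers.
F(0) = 0
F′(0) = 2
F′′(0) = 8
F′′′(0) = 64
F^(4)(0) = 512
Then c_k = F^(k)(0)/k! gives each Taylor coefficient.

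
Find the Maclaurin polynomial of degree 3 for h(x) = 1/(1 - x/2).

Use the known series and substitute for the argument.
h(0) = 1
h′(0) = 1/2
h′′(0) = 1/2
h′′′(0) = 3/4
Dividing each by k! gives the coefficients c_0, ..., c_3.

x^3/8 + x^2/4 + x/2 + 1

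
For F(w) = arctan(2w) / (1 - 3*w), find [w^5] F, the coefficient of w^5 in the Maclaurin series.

722/5

Multiply the numerator's expansion by the denominator's geometric series.
F(0) = 0
F′(0) = 2
F′′(0) = 12
F′′′(0) = 92
F^(4)(0) = 1104
F^(5)(0) = 17328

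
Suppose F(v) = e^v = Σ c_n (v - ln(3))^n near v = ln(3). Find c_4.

1/8

[(v - ln(3))^0] = 3;  [(v - ln(3))^1] = 3;  [(v - ln(3))^2] = 3/2;  [(v - ln(3))^3] = 1/2;  [(v - ln(3))^4] = 1/8.
So c_4 = F^(4)(ln(3))/4! = 1/8.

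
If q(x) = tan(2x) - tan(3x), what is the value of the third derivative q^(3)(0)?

Add the two expansions coefficient-wise.
From the series, [x^3] q = -19/3; multiply by 3! = 6 to get -38.

-38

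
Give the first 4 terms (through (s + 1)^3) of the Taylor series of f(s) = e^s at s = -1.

(s + 1)^3*e^(-1)/6 + (s + 1)^2*e^(-1)/2 + (s + 1)*e^(-1) + e^(-1)

f(-1) = e^(-1)
f′(-1) = e^(-1)
f′′(-1) = e^(-1)
f′′′(-1) = e^(-1)
Dividing each by k! gives the coefficients c_0, ..., c_3.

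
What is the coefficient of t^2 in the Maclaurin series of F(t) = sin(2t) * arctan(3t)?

Expand each factor separately, then convolve coefficients.
[t^0] = 0;  [t^1] = 0;  [t^2] = 6.
So c_2 = F′′(0)/2! = 6.

6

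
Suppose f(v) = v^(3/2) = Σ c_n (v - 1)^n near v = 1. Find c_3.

-1/16

f(1) = 1
f′(1) = 3/2
f′′(1) = 3/4
f′′′(1) = -3/8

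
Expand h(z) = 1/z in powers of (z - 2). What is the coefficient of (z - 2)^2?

1/8

h(2) = 1/2
h′(2) = -1/4
h′′(2) = 1/4
So c_2 = h′′(2)/2! = 1/8.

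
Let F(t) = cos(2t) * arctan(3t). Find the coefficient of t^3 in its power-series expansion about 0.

-15

Multiply the two series term by term and collect like powers.
F(0) = 0
F′(0) = 3
F′′(0) = 0
F′′′(0) = -90
So c_3 = F′′′(0)/3! = -15.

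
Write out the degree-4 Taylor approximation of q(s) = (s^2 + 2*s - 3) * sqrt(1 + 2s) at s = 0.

19*s^4/8 - 3*s^3/2 + 9*s^2/2 - s - 3

Distribute the polynomial across the series and collect like powers.
q(0) = -3
q′(0) = -1
q′′(0) = 9
q′′′(0) = -9
q^(4)(0) = 57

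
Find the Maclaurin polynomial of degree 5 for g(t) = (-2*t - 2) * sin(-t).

t^5/60 - t^4/3 - t^3/3 + 2*t^2 + 2*t

Distribute the polynomial across the series and collect like powers.
g(0) = 0
g′(0) = 2
g′′(0) = 4
g′′′(0) = -2
g^(4)(0) = -8
g^(5)(0) = 2
Then c_k = g^(k)(0)/k! gives each Taylor coefficient.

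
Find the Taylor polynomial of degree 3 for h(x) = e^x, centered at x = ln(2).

(x - ln(2))^3/3 + (x - ln(2))^2 + 2*(x - ln(2)) + 2

h(ln(2)) = 2
h′(ln(2)) = 2
h′′(ln(2)) = 2
h′′′(ln(2)) = 2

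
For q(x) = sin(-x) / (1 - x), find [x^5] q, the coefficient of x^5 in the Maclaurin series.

Take the Cauchy product of the two expansions.

-101/120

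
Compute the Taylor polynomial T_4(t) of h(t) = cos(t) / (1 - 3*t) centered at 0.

Expand 1/(denominator) as a geometric series and multiply by the numerator's series.
h(0) = 1
h′(0) = 3
h′′(0) = 17
h′′′(0) = 153
h^(4)(0) = 1837
Dividing each by k! gives the coefficients c_0, ..., c_4.

1837*t^4/24 + 51*t^3/2 + 17*t^2/2 + 3*t + 1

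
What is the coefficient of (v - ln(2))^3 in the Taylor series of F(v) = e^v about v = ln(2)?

Compute the successive derivatives at the expansion point and divide by k!.
F(ln(2)) = 2
F′(ln(2)) = 2
F′′(ln(2)) = 2
F′′′(ln(2)) = 2
So c_3 = F′′′(ln(2))/3! = 1/3.

1/3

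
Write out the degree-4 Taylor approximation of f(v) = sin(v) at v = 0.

f(0) = 0
f′(0) = 1
f′′(0) = 0
f′′′(0) = -1
f^(4)(0) = 0
The Taylor polynomial is Σ f^(k)(0)/k! · v^k.

-v^3/6 + v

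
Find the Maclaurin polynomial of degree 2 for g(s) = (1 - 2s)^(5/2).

g(0) = 1
g′(0) = -5
g′′(0) = 15

15*s^2/2 - 5*s + 1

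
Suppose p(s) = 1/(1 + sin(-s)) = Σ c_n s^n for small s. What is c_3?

5/6

Compose series: expand the inner function first, then feed it into the outer expansion.
[s^0] = 1;  [s^1] = 1;  [s^2] = 1;  [s^3] = 5/6.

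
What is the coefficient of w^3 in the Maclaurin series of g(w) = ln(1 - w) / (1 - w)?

-11/6

Multiply the numerator's expansion by the denominator's geometric series.
So c_3 = g′′′(0)/3! = -11/6.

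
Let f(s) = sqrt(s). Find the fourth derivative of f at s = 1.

-15/16

The coefficient of (s - 1)^4 in the expansion is -5/128, so f^(4)(1) = 4! * (-5/128) = -15/16.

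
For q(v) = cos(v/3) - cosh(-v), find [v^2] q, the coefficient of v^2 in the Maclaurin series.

Expand each term separately and add.
q(0) = 0
q′(0) = 0
q′′(0) = -10/9
So c_2 = q′′(0)/2! = -5/9.

-5/9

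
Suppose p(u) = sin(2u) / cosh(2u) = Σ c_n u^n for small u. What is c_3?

Divide the numerator series by the denominator series (power-series long division).
p(0) = 0
p′(0) = 2
p′′(0) = 0
p′′′(0) = -32
So c_3 = p′′′(0)/3! = -16/3.

-16/3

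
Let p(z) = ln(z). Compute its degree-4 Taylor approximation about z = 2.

-(z - 2)^4/64 + (z - 2)^3/24 - (z - 2)^2/8 + (z - 2)/2 + ln(2)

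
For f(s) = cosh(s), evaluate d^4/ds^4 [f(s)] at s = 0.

The coefficient of s^4 in the expansion is 1/24, so f^(4)(0) = 4! * (1/24) = 1.

1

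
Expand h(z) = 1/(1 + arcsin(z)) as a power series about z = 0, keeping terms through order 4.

Compose series: expand the inner function first, then feed it into the outer expansion.
h(0) = 1
h′(0) = -1
h′′(0) = 2
h′′′(0) = -7
h^(4)(0) = 32
Dividing each by k! gives the coefficients c_0, ..., c_4.

4*z^4/3 - 7*z^3/6 + z^2 - z + 1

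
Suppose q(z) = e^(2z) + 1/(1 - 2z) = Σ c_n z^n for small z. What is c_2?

6

Expand each term separately and add.
q(0) = 2
q′(0) = 4
q′′(0) = 12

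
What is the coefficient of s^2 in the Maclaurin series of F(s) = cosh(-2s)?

2

Compute the successive derivatives at the expansion point and divide by k!.
F(0) = 1
F′(0) = 0
F′′(0) = 4
So c_2 = F′′(0)/2! = 2.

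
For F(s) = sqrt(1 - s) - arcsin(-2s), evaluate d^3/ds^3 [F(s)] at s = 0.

61/8

Combine the two series term by term.
From the series, [s^3] F = 61/48; multiply by 3! = 6 to get 61/8.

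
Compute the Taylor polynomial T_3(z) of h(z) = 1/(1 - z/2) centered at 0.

Compute the successive derivatives at the expansion point and divide by k!.
[z^0] = 1;  [z^1] = 1/2;  [z^2] = 1/4;  [z^3] = 1/8.

z^3/8 + z^2/4 + z/2 + 1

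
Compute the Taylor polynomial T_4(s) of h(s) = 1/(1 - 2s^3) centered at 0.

2*s^3 + 1

Differentiate repeatedly and evaluate at the center.
h(0) = 1
h′(0) = 0
h′′(0) = 0
h′′′(0) = 12
h^(4)(0) = 0
The Taylor polynomial is Σ h^(k)(0)/k! · s^k.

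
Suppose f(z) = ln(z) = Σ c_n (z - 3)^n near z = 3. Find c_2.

-1/18

Use the known series and substitute for the argument.
f(3) = ln(3)
f′(3) = 1/3
f′′(3) = -1/9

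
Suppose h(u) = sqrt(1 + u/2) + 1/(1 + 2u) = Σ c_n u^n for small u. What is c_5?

Expand each term separately and add.
So c_5 = h^(5)(0)/5! = -262137/8192.

-262137/8192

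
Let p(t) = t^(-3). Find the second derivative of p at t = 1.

From the series, [(t - 1)^2] p = 6; multiply by 2! = 2 to get 12.

12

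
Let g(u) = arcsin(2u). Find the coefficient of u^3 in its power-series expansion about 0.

4/3

[u^0] = 0;  [u^1] = 2;  [u^2] = 0;  [u^3] = 4/3.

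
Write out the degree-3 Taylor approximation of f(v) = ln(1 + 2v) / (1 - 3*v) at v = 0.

Use 1/(1 - r) = Σ r^k on the denominator, then take the Cauchy product.

44*v^3/3 + 4*v^2 + 2*v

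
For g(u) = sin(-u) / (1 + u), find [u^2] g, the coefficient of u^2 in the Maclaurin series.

1

Take the Cauchy product of the two expansions.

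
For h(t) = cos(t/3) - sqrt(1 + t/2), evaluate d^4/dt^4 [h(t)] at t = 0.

Add the two expansions coefficient-wise.
From the series, [t^4] h = 1471/497664; multiply by 4! = 24 to get 1471/20736.

1471/20736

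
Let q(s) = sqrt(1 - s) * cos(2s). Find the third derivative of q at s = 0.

Write out both Maclaurin series and multiply, keeping only the needed powers.
The coefficient of s^3 in the expansion is 15/16, so q′′′(0) = 3! * (15/16) = 45/8.

45/8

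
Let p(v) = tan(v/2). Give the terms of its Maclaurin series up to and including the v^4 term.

v^3/24 + v/2

p(0) = 0
p′(0) = 1/2
p′′(0) = 0
p′′′(0) = 1/4
p^(4)(0) = 0
Then c_k = p^(k)(0)/k! gives each Taylor coefficient.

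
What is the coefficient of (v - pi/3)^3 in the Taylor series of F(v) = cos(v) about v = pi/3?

sqrt(3)/12

[(v - pi/3)^0] = 1/2;  [(v - pi/3)^1] = -sqrt(3)/2;  [(v - pi/3)^2] = -1/4;  [(v - pi/3)^3] = sqrt(3)/12.
So c_3 = F′′′(pi/3)/3! = sqrt(3)/12.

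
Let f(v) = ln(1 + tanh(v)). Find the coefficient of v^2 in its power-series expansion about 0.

Plug the Maclaurin series of the inner function into that of the outer and collect terms.
[v^0] = 0;  [v^1] = 1;  [v^2] = -1/2.

-1/2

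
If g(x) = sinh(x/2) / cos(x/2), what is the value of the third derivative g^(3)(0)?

Invert the denominator's series and multiply.
The coefficient of x^3 in the expansion is 1/12, so g′′′(0) = 3! * (1/12) = 1/2.

1/2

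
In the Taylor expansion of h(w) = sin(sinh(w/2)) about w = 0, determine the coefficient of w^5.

Compose series: expand the inner function first, then feed it into the outer expansion.

-1/480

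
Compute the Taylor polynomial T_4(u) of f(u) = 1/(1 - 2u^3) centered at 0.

2*u^3 + 1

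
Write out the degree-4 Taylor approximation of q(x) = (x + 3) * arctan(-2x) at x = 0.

Shift and add copies of the series according to the polynomial's terms.

8*x^4/3 + 8*x^3 - 2*x^2 - 6*x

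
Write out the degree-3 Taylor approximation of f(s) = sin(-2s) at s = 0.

4*s^3/3 - 2*s

Use the known series and substitute for the argument.
f(0) = 0
f′(0) = -2
f′′(0) = 0
f′′′(0) = 8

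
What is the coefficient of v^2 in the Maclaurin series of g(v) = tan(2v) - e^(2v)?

Add the two expansions coefficient-wise.
[v^0] = -1;  [v^1] = 0;  [v^2] = -2.

-2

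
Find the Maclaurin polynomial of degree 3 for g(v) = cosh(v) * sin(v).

Multiply the two series term by term and collect like powers.
g(0) = 0
g′(0) = 1
g′′(0) = 0
g′′′(0) = 2

v^3/3 + v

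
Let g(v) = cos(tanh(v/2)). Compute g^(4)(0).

Substitute the inner expansion into the outer series and collect powers.
From the series, [v^4] g = 3/128; multiply by 4! = 24 to get 9/16.

9/16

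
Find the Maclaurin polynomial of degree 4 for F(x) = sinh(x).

F(0) = 0
F′(0) = 1
F′′(0) = 0
F′′′(0) = 1
F^(4)(0) = 0
The Taylor polynomial is Σ F^(k)(0)/k! · x^k.

x^3/6 + x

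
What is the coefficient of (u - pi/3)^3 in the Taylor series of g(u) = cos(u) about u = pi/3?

c_3 = g′′′(pi/3)/3! = sqrt(3)/12.

sqrt(3)/12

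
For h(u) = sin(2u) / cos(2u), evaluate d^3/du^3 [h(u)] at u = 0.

Write the quotient as an unknown series and match coefficients against numerator = denominator · series.
The coefficient of u^3 in the expansion is 8/3, so h′′′(0) = 3! * (8/3) = 16.

16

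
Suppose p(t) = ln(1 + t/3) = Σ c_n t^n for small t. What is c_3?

1/81

p(0) = 0
p′(0) = 1/3
p′′(0) = -1/9
p′′′(0) = 2/27
So c_3 = p′′′(0)/3! = 1/81.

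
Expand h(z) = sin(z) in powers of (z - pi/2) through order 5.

(z - pi/2)^4/24 - (z - pi/2)^2/2 + 1

h(pi/2) = 1
h′(pi/2) = 0
h′′(pi/2) = -1
h′′′(pi/2) = 0
h^(4)(pi/2) = 1
h^(5)(pi/2) = 0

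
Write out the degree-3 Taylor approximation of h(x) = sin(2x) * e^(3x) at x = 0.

23*x^3/3 + 6*x^2 + 2*x

Write out both Maclaurin series and multiply, keeping only the needed powers.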